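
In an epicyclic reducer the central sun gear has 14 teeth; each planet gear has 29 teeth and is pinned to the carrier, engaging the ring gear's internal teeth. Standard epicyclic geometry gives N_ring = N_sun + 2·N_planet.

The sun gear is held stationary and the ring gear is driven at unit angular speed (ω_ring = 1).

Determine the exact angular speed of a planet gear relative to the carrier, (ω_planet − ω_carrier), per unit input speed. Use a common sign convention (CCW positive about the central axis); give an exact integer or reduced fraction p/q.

504/1247

N_ring = 14 + 2·29 = 72
14(ω_s−ω_c) = −72(ω_r−ω_c),  ω_s=0, ω_r=1
14(0−ω_c) = −72(1−ω_c)  ⇒  86ω_c = 72  ⇒  ω_c = 36/43
sun–planet: 14·(0−36/43) = −29·(ω_p−ω_c)  ⇒  ω_p−ω_c = −(14/29)·(-36/43) = 504/1247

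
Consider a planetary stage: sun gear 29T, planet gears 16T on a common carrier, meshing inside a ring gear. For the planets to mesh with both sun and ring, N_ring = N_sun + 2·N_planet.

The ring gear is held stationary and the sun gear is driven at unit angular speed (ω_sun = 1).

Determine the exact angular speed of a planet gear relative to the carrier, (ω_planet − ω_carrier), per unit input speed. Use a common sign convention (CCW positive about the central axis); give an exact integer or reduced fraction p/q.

N_ring = 29 + 2·16 = 61
29(ω_s−ω_c) = −61(ω_r−ω_c),  ω_r=0, ω_s=1
29(1−ω_c) = −61(0−ω_c)  ⇒  90ω_c = 29  ⇒  ω_c = 29/90
sun–planet: 29·(1−29/90) = −16·(ω_p−ω_c)  ⇒  ω_p−ω_c = −(29/16)·(61/90) = -1769/1440

-1769/1440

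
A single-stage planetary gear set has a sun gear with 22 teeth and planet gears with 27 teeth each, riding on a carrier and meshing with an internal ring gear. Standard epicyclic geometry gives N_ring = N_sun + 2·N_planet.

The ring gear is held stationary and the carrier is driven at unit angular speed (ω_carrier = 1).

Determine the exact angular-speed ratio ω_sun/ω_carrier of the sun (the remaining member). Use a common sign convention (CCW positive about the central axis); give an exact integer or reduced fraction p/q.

49/11

N_ring = 22 + 2·27 = 76
22(ω_s−ω_c) = −76(ω_r−ω_c),  ω_r=0, ω_c=1
ω_s = 1 − (76/22)(0−1) = 49/11
ω_s/ω_c = 49/11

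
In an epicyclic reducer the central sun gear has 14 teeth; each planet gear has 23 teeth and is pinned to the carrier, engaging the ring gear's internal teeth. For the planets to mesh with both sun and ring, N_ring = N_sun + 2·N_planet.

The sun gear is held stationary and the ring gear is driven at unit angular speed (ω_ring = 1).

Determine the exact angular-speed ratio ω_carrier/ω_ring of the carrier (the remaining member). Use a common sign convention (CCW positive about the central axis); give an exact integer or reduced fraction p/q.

30/37

N_ring = 14 + 2·23 = 60
14(ω_s−ω_c) = −60(ω_r−ω_c),  ω_s=0, ω_r=1
14(0−ω_c) = −60(1−ω_c)  ⇒  74ω_c = 60  ⇒  ω_c = 30/37
ω_c/ω_r = 30/37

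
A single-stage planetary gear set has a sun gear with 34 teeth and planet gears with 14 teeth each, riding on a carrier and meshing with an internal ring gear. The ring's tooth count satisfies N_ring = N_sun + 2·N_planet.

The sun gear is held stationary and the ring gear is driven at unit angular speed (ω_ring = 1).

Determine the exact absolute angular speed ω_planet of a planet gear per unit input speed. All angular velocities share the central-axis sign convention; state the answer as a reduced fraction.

N_ring = 34 + 2·14 = 62
34(ω_s−ω_c) = −62(ω_r−ω_c),  ω_s=0, ω_r=1
34(0−ω_c) = −62(1−ω_c)  ⇒  96ω_c = 62  ⇒  ω_c = 31/48
sun–planet: 34·(0−31/48) = −14·(ω_p−ω_c)  ⇒  ω_p−ω_c = −(34/14)·(-31/48) = 527/336
ω_p = 31/48 + 527/336 = 31/14

31/14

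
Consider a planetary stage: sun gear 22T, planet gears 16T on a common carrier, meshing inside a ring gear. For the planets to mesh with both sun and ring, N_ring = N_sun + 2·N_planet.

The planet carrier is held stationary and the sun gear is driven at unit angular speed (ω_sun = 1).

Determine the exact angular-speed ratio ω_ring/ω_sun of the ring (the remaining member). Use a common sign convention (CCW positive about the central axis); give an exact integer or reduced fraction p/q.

-11/27

N_ring = 22 + 2·16 = 54
22(ω_s−ω_c) = −54(ω_r−ω_c),  ω_c=0, ω_s=1
ω_r = 0 − (22/54)(1−0) = -11/27
ω_r/ω_s = -11/27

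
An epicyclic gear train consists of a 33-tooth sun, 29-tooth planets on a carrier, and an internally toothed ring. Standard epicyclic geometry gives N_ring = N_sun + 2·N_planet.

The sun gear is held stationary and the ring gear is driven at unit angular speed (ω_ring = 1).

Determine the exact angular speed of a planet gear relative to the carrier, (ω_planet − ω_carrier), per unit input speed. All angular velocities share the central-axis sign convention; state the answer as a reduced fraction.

N_ring = 33 + 2·29 = 91
33(ω_s−ω_c) = −91(ω_r−ω_c),  ω_s=0, ω_r=1
33(0−ω_c) = −91(1−ω_c)  ⇒  124ω_c = 91  ⇒  ω_c = 91/124
sun–planet: 33·(0−91/124) = −29·(ω_p−ω_c)  ⇒  ω_p−ω_c = −(33/29)·(-91/124) = 3003/3596

3003/3596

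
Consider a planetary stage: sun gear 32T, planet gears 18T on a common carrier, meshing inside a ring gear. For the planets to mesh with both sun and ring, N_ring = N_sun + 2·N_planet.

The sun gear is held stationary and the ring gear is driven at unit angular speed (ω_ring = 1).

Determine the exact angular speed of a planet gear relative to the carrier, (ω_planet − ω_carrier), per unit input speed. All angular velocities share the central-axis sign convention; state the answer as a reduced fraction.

272/225

N_ring = 32 + 2·18 = 68
32(ω_s−ω_c) = −68(ω_r−ω_c),  ω_s=0, ω_r=1
32(0−ω_c) = −68(1−ω_c)  ⇒  100ω_c = 68  ⇒  ω_c = 17/25
sun–planet: 32·(0−17/25) = −18·(ω_p−ω_c)  ⇒  ω_p−ω_c = −(32/18)·(-17/25) = 272/225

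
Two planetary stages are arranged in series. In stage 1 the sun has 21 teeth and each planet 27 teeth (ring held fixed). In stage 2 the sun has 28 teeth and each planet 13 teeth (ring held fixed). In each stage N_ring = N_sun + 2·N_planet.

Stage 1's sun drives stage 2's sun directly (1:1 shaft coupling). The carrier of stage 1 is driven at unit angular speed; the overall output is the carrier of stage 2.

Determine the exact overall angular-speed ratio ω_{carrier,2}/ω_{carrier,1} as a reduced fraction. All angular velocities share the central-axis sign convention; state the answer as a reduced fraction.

64/41

Stage 1: N_ring = 21 + 2·27 = 75
Stage 1: 21(ω_s−ω_c) = −75(ω_r−ω_c),  ω_r=0, ω_c=1
Stage 1: ω_s = 1 − (75/21)(0−1) = 32/7
  ⇒ ω_s¹/ω_c¹ = 32/7
Stage 2: N_ring = 28 + 2·13 = 54
Stage 2: 28(ω_s−ω_c) = −54(ω_r−ω_c),  ω_r=0, ω_s=1
Stage 2: 28(1−ω_c) = −54(0−ω_c)  ⇒  82ω_c = 28  ⇒  ω_c = 14/41
  ⇒ ω_c²/ω_s² = 14/41
Coupling ω_s² = ω_s¹ ⇒ overall = 32/7 × 14/41 = 64/41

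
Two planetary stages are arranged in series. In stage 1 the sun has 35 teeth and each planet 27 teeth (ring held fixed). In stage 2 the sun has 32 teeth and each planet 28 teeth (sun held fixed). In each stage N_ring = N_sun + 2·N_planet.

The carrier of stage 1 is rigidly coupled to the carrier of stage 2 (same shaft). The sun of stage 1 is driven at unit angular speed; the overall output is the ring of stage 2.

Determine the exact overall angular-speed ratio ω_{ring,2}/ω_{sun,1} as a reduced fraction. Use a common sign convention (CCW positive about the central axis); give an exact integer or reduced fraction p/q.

Stage 1: N_ring = 35 + 2·27 = 89
Stage 1: 35(ω_s−ω_c) = −89(ω_r−ω_c),  ω_r=0, ω_s=1
Stage 1: 35(1−ω_c) = −89(0−ω_c)  ⇒  124ω_c = 35  ⇒  ω_c = 35/124
  ⇒ ω_c¹/ω_s¹ = 35/124
Stage 2: N_ring = 32 + 2·28 = 88
Stage 2: 32(ω_s−ω_c) = −88(ω_r−ω_c),  ω_s=0, ω_c=1
Stage 2: ω_r = 1 − (32/88)(0−1) = 15/11
  ⇒ ω_r²/ω_c² = 15/11
Coupling ω_c² = ω_c¹ ⇒ overall = 35/124 × 15/11 = 525/1364

525/1364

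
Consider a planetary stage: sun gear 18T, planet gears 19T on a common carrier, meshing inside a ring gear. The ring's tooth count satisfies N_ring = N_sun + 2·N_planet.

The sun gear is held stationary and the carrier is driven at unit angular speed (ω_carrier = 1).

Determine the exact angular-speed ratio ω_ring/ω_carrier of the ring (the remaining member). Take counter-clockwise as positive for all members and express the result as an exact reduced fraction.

37/28

N_ring = 18 + 2·19 = 56
18(ω_s−ω_c) = −56(ω_r−ω_c),  ω_s=0, ω_c=1
ω_r = 1 − (18/56)(0−1) = 37/28
ω_r/ω_c = 37/28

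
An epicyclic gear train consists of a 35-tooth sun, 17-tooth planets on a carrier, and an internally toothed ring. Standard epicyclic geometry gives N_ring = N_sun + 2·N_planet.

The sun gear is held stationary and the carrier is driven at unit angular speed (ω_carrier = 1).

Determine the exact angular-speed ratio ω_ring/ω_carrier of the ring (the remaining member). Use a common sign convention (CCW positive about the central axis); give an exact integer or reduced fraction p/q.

N_ring = 35 + 2·17 = 69
35(ω_s−ω_c) = −69(ω_r−ω_c),  ω_s=0, ω_c=1
ω_r = 1 − (35/69)(0−1) = 104/69
ω_r/ω_c = 104/69

104/69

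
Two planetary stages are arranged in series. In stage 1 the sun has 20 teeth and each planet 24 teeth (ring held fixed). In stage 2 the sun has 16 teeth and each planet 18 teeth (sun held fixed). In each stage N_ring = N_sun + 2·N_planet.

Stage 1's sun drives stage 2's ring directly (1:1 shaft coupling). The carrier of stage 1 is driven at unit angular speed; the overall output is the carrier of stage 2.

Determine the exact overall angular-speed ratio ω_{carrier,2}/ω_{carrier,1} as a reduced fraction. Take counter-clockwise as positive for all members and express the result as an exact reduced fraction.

286/85

Stage 1: N_ring = 20 + 2·24 = 68
Stage 1: 20(ω_s−ω_c) = −68(ω_r−ω_c),  ω_r=0, ω_c=1
Stage 1: ω_s = 1 − (68/20)(0−1) = 22/5
  ⇒ ω_s¹/ω_c¹ = 22/5
Stage 2: N_ring = 16 + 2·18 = 52
Stage 2: 16(ω_s−ω_c) = −52(ω_r−ω_c),  ω_s=0, ω_r=1
Stage 2: 16(0−ω_c) = −52(1−ω_c)  ⇒  68ω_c = 52  ⇒  ω_c = 13/17
  ⇒ ω_c²/ω_r² = 13/17
Coupling ω_r² = ω_s¹ ⇒ overall = 22/5 × 13/17 = 286/85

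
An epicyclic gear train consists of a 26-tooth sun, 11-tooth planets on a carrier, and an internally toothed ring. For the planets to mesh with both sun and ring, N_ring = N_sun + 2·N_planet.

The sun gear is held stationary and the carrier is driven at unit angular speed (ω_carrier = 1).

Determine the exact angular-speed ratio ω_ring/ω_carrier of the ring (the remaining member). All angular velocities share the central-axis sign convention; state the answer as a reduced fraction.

37/24

N_ring = 26 + 2·11 = 48
26(ω_s−ω_c) = −48(ω_r−ω_c),  ω_s=0, ω_c=1
ω_r = 1 − (26/48)(0−1) = 37/24
ω_r/ω_c = 37/24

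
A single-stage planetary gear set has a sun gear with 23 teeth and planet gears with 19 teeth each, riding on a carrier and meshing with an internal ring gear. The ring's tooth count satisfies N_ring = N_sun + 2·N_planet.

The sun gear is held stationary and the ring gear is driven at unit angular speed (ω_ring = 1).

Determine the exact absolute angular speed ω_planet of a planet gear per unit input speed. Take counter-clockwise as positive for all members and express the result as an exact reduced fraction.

N_ring = 23 + 2·19 = 61
23(ω_s−ω_c) = −61(ω_r−ω_c),  ω_s=0, ω_r=1
23(0−ω_c) = −61(1−ω_c)  ⇒  84ω_c = 61  ⇒  ω_c = 61/84
sun–planet: 23·(0−61/84) = −19·(ω_p−ω_c)  ⇒  ω_p−ω_c = −(23/19)·(-61/84) = 1403/1596
ω_p = 61/84 + 1403/1596 = 61/38

61/38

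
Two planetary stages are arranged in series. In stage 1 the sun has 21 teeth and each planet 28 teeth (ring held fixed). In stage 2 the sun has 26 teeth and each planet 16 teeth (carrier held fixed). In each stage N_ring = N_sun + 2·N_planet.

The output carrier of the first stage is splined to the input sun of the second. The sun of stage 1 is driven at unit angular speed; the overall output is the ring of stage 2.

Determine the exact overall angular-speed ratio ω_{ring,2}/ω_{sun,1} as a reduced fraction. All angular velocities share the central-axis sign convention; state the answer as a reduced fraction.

-39/406

Stage 1: N_ring = 21 + 2·28 = 77
Stage 1: 21(ω_s−ω_c) = −77(ω_r−ω_c),  ω_r=0, ω_s=1
Stage 1: 21(1−ω_c) = −77(0−ω_c)  ⇒  98ω_c = 21  ⇒  ω_c = 3/14
  ⇒ ω_c¹/ω_s¹ = 3/14
Stage 2: N_ring = 26 + 2·16 = 58
Stage 2: 26(ω_s−ω_c) = −58(ω_r−ω_c),  ω_c=0, ω_s=1
Stage 2: ω_r = 0 − (26/58)(1−0) = -13/29
  ⇒ ω_r²/ω_s² = -13/29
Coupling ω_s² = ω_c¹ ⇒ overall = 3/14 × -13/29 = -39/406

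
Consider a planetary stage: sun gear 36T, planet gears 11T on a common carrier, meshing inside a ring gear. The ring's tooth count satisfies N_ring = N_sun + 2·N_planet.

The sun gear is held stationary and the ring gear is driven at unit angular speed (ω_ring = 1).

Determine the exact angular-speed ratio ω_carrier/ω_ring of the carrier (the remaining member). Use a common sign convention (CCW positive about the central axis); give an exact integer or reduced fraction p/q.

29/47

N_ring = 36 + 2·11 = 58
36(ω_s−ω_c) = −58(ω_r−ω_c),  ω_s=0, ω_r=1
36(0−ω_c) = −58(1−ω_c)  ⇒  94ω_c = 58  ⇒  ω_c = 29/47
ω_c/ω_r = 29/47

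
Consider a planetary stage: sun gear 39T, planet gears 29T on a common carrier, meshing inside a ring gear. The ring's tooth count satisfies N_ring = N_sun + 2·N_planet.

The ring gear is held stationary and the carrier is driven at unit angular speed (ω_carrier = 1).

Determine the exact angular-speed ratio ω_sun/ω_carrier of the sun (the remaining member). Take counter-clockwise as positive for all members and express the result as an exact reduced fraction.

N_ring = 39 + 2·29 = 97
39(ω_s−ω_c) = −97(ω_r−ω_c),  ω_r=0, ω_c=1
ω_s = 1 − (97/39)(0−1) = 136/39
ω_s/ω_c = 136/39

136/39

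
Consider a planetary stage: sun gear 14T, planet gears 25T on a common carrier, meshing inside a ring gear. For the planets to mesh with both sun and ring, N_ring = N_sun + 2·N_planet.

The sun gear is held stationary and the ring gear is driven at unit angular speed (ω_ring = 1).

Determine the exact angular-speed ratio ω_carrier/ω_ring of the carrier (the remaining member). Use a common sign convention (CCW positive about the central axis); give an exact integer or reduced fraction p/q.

32/39

N_ring = 14 + 2·25 = 64
14(ω_s−ω_c) = −64(ω_r−ω_c),  ω_s=0, ω_r=1
14(0−ω_c) = −64(1−ω_c)  ⇒  78ω_c = 64  ⇒  ω_c = 32/39
ω_c/ω_r = 32/39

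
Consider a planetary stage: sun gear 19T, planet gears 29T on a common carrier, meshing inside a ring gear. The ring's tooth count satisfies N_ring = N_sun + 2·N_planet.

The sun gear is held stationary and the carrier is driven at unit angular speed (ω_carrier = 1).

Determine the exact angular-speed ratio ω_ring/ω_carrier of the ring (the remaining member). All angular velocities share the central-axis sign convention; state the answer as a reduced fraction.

96/77

N_ring = 19 + 2·29 = 77
19(ω_s−ω_c) = −77(ω_r−ω_c),  ω_s=0, ω_c=1
ω_r = 1 − (19/77)(0−1) = 96/77
ω_r/ω_c = 96/77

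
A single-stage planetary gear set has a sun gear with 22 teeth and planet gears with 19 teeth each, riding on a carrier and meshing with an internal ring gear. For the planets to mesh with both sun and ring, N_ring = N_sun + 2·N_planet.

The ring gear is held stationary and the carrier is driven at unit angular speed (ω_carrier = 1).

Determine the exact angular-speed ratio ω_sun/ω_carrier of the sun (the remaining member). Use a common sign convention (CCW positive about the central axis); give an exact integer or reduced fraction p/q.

41/11

N_ring = 22 + 2·19 = 60
22(ω_s−ω_c) = −60(ω_r−ω_c),  ω_r=0, ω_c=1
ω_s = 1 − (60/22)(0−1) = 41/11
ω_s/ω_c = 41/11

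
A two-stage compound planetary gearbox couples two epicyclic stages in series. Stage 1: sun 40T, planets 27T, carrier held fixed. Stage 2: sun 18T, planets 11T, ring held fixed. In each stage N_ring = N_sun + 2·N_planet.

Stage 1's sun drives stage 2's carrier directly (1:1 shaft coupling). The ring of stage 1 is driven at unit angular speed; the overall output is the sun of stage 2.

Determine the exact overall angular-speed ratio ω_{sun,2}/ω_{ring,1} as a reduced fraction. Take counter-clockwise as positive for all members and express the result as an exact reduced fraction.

Stage 1: N_ring = 40 + 2·27 = 94
Stage 1: 40(ω_s−ω_c) = −94(ω_r−ω_c),  ω_c=0, ω_r=1
Stage 1: ω_s = 0 − (94/40)(1−0) = -47/20
  ⇒ ω_s¹/ω_r¹ = -47/20
Stage 2: N_ring = 18 + 2·11 = 40
Stage 2: 18(ω_s−ω_c) = −40(ω_r−ω_c),  ω_r=0, ω_c=1
Stage 2: ω_s = 1 − (40/18)(0−1) = 29/9
  ⇒ ω_s²/ω_c² = 29/9
Coupling ω_c² = ω_s¹ ⇒ overall = -47/20 × 29/9 = -1363/180

-1363/180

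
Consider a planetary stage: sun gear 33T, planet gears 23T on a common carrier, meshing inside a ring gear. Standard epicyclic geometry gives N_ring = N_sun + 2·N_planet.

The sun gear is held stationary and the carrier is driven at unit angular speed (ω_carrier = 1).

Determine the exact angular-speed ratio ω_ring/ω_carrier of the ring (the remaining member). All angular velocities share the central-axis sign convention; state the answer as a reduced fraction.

N_ring = 33 + 2·23 = 79
33(ω_s−ω_c) = −79(ω_r−ω_c),  ω_s=0, ω_c=1
ω_r = 1 − (33/79)(0−1) = 112/79
ω_r/ω_c = 112/79

112/79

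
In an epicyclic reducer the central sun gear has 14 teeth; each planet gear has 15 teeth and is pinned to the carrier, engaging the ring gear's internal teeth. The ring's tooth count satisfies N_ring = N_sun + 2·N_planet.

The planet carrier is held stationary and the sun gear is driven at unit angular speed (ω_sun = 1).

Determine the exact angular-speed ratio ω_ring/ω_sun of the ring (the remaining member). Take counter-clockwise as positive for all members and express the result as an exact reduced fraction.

-7/22

N_ring = 14 + 2·15 = 44
14(ω_s−ω_c) = −44(ω_r−ω_c),  ω_c=0, ω_s=1
ω_r = 0 − (14/44)(1−0) = -7/22
ω_r/ω_s = -7/22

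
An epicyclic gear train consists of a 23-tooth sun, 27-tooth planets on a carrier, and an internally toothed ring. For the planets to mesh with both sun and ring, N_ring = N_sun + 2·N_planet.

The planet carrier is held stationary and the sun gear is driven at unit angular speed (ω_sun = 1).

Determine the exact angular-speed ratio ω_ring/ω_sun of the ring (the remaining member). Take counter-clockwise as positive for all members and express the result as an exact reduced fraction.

N_ring = 23 + 2·27 = 77
23(ω_s−ω_c) = −77(ω_r−ω_c),  ω_c=0, ω_s=1
ω_r = 0 − (23/77)(1−0) = -23/77
ω_r/ω_s = -23/77

-23/77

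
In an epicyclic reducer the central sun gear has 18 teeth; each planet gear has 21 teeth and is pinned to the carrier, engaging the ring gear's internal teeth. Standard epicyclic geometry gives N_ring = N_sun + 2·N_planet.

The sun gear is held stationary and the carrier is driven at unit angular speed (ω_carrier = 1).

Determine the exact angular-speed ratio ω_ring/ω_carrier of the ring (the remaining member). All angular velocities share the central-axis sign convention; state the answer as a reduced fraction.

N_ring = 18 + 2·21 = 60
18(ω_s−ω_c) = −60(ω_r−ω_c),  ω_s=0, ω_c=1
ω_r = 1 − (18/60)(0−1) = 13/10
ω_r/ω_c = 13/10

13/10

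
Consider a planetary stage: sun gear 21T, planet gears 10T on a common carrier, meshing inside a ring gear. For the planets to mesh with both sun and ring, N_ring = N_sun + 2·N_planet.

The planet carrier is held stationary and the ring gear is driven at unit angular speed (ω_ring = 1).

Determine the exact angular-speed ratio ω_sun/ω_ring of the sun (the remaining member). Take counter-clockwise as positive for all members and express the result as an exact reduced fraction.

-41/21

N_ring = 21 + 2·10 = 41
21(ω_s−ω_c) = −41(ω_r−ω_c),  ω_c=0, ω_r=1
ω_s = 0 − (41/21)(1−0) = -41/21
ω_s/ω_r = -41/21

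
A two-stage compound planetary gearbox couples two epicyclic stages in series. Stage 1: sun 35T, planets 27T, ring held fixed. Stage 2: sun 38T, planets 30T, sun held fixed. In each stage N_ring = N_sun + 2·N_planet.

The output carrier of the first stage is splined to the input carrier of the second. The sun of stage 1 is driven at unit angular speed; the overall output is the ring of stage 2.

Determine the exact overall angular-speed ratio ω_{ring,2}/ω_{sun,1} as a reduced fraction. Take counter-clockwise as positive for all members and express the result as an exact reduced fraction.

Stage 1: N_ring = 35 + 2·27 = 89
Stage 1: 35(ω_s−ω_c) = −89(ω_r−ω_c),  ω_r=0, ω_s=1
Stage 1: 35(1−ω_c) = −89(0−ω_c)  ⇒  124ω_c = 35  ⇒  ω_c = 35/124
  ⇒ ω_c¹/ω_s¹ = 35/124
Stage 2: N_ring = 38 + 2·30 = 98
Stage 2: 38(ω_s−ω_c) = −98(ω_r−ω_c),  ω_s=0, ω_c=1
Stage 2: ω_r = 1 − (38/98)(0−1) = 68/49
  ⇒ ω_r²/ω_c² = 68/49
Coupling ω_c² = ω_c¹ ⇒ overall = 35/124 × 68/49 = 85/217

85/217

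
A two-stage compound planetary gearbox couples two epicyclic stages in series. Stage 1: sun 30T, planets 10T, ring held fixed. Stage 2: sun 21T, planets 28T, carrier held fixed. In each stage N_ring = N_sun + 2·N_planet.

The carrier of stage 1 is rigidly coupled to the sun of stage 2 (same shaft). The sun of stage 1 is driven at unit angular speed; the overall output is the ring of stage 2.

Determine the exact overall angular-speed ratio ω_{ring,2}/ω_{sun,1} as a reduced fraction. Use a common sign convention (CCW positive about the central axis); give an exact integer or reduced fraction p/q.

-9/88

Stage 1: N_ring = 30 + 2·10 = 50
Stage 1: 30(ω_s−ω_c) = −50(ω_r−ω_c),  ω_r=0, ω_s=1
Stage 1: 30(1−ω_c) = −50(0−ω_c)  ⇒  80ω_c = 30  ⇒  ω_c = 3/8
  ⇒ ω_c¹/ω_s¹ = 3/8
Stage 2: N_ring = 21 + 2·28 = 77
Stage 2: 21(ω_s−ω_c) = −77(ω_r−ω_c),  ω_c=0, ω_s=1
Stage 2: ω_r = 0 − (21/77)(1−0) = -3/11
  ⇒ ω_r²/ω_s² = -3/11
Coupling ω_s² = ω_c¹ ⇒ overall = 3/8 × -3/11 = -9/88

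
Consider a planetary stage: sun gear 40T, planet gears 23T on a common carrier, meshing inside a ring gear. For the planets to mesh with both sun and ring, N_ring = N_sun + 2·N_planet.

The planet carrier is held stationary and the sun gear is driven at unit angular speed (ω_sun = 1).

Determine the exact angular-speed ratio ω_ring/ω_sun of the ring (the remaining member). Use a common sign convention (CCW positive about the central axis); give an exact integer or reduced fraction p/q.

-20/43

N_ring = 40 + 2·23 = 86
40(ω_s−ω_c) = −86(ω_r−ω_c),  ω_c=0, ω_s=1
ω_r = 0 − (40/86)(1−0) = -20/43
ω_r/ω_s = -20/43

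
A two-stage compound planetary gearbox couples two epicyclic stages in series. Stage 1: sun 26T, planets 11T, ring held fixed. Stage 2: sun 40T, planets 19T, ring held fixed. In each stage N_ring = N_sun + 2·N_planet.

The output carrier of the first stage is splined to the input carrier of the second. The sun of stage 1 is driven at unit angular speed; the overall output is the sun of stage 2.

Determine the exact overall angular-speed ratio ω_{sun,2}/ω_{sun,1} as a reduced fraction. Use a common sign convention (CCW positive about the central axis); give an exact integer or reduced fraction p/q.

767/740

Stage 1: N_ring = 26 + 2·11 = 48
Stage 1: 26(ω_s−ω_c) = −48(ω_r−ω_c),  ω_r=0, ω_s=1
Stage 1: 26(1−ω_c) = −48(0−ω_c)  ⇒  74ω_c = 26  ⇒  ω_c = 13/37
  ⇒ ω_c¹/ω_s¹ = 13/37
Stage 2: N_ring = 40 + 2·19 = 78
Stage 2: 40(ω_s−ω_c) = −78(ω_r−ω_c),  ω_r=0, ω_c=1
Stage 2: ω_s = 1 − (78/40)(0−1) = 59/20
  ⇒ ω_s²/ω_c² = 59/20
Coupling ω_c² = ω_c¹ ⇒ overall = 13/37 × 59/20 = 767/740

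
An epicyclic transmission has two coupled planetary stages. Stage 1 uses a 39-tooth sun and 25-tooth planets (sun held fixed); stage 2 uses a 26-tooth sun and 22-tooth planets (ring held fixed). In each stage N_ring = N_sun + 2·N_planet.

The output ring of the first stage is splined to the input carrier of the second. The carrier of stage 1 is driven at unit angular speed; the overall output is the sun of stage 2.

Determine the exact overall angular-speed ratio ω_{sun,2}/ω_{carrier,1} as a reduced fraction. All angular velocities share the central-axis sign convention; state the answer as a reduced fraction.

6144/1157

Stage 1: N_ring = 39 + 2·25 = 89
Stage 1: 39(ω_s−ω_c) = −89(ω_r−ω_c),  ω_s=0, ω_c=1
Stage 1: ω_r = 1 − (39/89)(0−1) = 128/89
  ⇒ ω_r¹/ω_c¹ = 128/89
Stage 2: N_ring = 26 + 2·22 = 70
Stage 2: 26(ω_s−ω_c) = −70(ω_r−ω_c),  ω_r=0, ω_c=1
Stage 2: ω_s = 1 − (70/26)(0−1) = 48/13
  ⇒ ω_s²/ω_c² = 48/13
Coupling ω_c² = ω_r¹ ⇒ overall = 128/89 × 48/13 = 6144/1157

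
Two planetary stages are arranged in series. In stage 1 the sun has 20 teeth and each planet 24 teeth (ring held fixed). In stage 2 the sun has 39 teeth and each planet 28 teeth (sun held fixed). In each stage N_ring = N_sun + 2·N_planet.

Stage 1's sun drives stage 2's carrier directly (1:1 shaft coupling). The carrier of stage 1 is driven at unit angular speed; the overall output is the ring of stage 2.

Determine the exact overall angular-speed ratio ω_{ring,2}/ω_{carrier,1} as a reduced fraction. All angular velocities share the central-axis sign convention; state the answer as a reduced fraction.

Stage 1: N_ring = 20 + 2·24 = 68
Stage 1: 20(ω_s−ω_c) = −68(ω_r−ω_c),  ω_r=0, ω_c=1
Stage 1: ω_s = 1 − (68/20)(0−1) = 22/5
  ⇒ ω_s¹/ω_c¹ = 22/5
Stage 2: N_ring = 39 + 2·28 = 95
Stage 2: 39(ω_s−ω_c) = −95(ω_r−ω_c),  ω_s=0, ω_c=1
Stage 2: ω_r = 1 − (39/95)(0−1) = 134/95
  ⇒ ω_r²/ω_c² = 134/95
Coupling ω_c² = ω_s¹ ⇒ overall = 22/5 × 134/95 = 2948/475

2948/475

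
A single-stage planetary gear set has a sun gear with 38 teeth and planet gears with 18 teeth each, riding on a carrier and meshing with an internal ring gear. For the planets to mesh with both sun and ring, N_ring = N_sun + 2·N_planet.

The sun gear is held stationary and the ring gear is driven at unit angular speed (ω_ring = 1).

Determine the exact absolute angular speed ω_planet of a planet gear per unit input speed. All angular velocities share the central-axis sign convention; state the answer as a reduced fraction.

37/18

N_ring = 38 + 2·18 = 74
38(ω_s−ω_c) = −74(ω_r−ω_c),  ω_s=0, ω_r=1
38(0−ω_c) = −74(1−ω_c)  ⇒  112ω_c = 74  ⇒  ω_c = 37/56
sun–planet: 38·(0−37/56) = −18·(ω_p−ω_c)  ⇒  ω_p−ω_c = −(38/18)·(-37/56) = 703/504
ω_p = 37/56 + 703/504 = 37/18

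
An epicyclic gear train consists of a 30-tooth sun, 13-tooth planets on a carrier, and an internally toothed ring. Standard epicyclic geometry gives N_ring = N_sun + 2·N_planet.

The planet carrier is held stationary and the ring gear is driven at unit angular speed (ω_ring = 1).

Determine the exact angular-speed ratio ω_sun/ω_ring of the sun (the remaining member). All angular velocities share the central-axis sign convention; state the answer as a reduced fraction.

-28/15

N_ring = 30 + 2·13 = 56
30(ω_s−ω_c) = −56(ω_r−ω_c),  ω_c=0, ω_r=1
ω_s = 0 − (56/30)(1−0) = -28/15
ω_s/ω_r = -28/15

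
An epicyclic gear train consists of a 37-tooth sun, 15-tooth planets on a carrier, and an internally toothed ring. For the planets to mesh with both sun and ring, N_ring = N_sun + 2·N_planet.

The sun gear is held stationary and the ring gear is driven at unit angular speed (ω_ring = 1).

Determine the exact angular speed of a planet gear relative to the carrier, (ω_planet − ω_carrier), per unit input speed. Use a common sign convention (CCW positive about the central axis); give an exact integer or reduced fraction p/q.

N_ring = 37 + 2·15 = 67
37(ω_s−ω_c) = −67(ω_r−ω_c),  ω_s=0, ω_r=1
37(0−ω_c) = −67(1−ω_c)  ⇒  104ω_c = 67  ⇒  ω_c = 67/104
sun–planet: 37·(0−67/104) = −15·(ω_p−ω_c)  ⇒  ω_p−ω_c = −(37/15)·(-67/104) = 2479/1560

2479/1560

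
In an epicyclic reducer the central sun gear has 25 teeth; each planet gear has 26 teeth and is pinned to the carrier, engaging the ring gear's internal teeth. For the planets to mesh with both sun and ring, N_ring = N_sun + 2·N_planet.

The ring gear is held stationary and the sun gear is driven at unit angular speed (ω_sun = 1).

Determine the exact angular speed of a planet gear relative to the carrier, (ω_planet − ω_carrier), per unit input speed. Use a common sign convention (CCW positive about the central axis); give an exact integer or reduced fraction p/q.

-1925/2652

N_ring = 25 + 2·26 = 77
25(ω_s−ω_c) = −77(ω_r−ω_c),  ω_r=0, ω_s=1
25(1−ω_c) = −77(0−ω_c)  ⇒  102ω_c = 25  ⇒  ω_c = 25/102
sun–planet: 25·(1−25/102) = −26·(ω_p−ω_c)  ⇒  ω_p−ω_c = −(25/26)·(77/102) = -1925/2652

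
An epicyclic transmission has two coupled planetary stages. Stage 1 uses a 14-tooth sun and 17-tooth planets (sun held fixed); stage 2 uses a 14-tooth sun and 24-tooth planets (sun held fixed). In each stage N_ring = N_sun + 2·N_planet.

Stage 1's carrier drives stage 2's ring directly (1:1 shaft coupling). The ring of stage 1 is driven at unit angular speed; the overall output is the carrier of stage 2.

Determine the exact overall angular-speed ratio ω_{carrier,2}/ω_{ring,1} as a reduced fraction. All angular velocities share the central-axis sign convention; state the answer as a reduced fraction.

Stage 1: N_ring = 14 + 2·17 = 48
Stage 1: 14(ω_s−ω_c) = −48(ω_r−ω_c),  ω_s=0, ω_r=1
Stage 1: 14(0−ω_c) = −48(1−ω_c)  ⇒  62ω_c = 48  ⇒  ω_c = 24/31
  ⇒ ω_c¹/ω_r¹ = 24/31
Stage 2: N_ring = 14 + 2·24 = 62
Stage 2: 14(ω_s−ω_c) = −62(ω_r−ω_c),  ω_s=0, ω_r=1
Stage 2: 14(0−ω_c) = −62(1−ω_c)  ⇒  76ω_c = 62  ⇒  ω_c = 31/38
  ⇒ ω_c²/ω_r² = 31/38
Coupling ω_r² = ω_c¹ ⇒ overall = 24/31 × 31/38 = 12/19

12/19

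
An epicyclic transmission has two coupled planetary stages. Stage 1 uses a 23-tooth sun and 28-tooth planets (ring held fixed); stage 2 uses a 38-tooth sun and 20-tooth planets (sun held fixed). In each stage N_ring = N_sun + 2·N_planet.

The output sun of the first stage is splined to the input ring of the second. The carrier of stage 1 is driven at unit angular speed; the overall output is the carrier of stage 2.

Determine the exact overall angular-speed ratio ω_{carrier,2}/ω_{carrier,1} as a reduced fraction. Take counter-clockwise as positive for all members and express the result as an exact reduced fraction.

Stage 1: N_ring = 23 + 2·28 = 79
Stage 1: 23(ω_s−ω_c) = −79(ω_r−ω_c),  ω_r=0, ω_c=1
Stage 1: ω_s = 1 − (79/23)(0−1) = 102/23
  ⇒ ω_s¹/ω_c¹ = 102/23
Stage 2: N_ring = 38 + 2·20 = 78
Stage 2: 38(ω_s−ω_c) = −78(ω_r−ω_c),  ω_s=0, ω_r=1
Stage 2: 38(0−ω_c) = −78(1−ω_c)  ⇒  116ω_c = 78  ⇒  ω_c = 39/58
  ⇒ ω_c²/ω_r² = 39/58
Coupling ω_r² = ω_s¹ ⇒ overall = 102/23 × 39/58 = 1989/667

1989/667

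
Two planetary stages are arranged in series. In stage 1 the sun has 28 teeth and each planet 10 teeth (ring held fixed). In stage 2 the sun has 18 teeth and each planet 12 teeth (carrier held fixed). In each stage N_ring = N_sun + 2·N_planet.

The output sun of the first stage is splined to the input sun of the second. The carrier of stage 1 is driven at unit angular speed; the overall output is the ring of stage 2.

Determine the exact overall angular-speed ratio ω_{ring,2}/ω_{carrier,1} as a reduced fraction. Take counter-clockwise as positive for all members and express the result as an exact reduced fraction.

-57/49

Stage 1: N_ring = 28 + 2·10 = 48
Stage 1: 28(ω_s−ω_c) = −48(ω_r−ω_c),  ω_r=0, ω_c=1
Stage 1: ω_s = 1 − (48/28)(0−1) = 19/7
  ⇒ ω_s¹/ω_c¹ = 19/7
Stage 2: N_ring = 18 + 2·12 = 42
Stage 2: 18(ω_s−ω_c) = −42(ω_r−ω_c),  ω_c=0, ω_s=1
Stage 2: ω_r = 0 − (18/42)(1−0) = -3/7
  ⇒ ω_r²/ω_s² = -3/7
Coupling ω_s² = ω_s¹ ⇒ overall = 19/7 × -3/7 = -57/49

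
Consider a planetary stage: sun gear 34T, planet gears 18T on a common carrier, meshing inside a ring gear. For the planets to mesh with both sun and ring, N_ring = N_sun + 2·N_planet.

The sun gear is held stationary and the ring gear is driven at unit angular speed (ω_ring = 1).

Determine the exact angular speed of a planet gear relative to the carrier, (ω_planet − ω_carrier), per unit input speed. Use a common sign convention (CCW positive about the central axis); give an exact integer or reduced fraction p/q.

595/468

N_ring = 34 + 2·18 = 70
34(ω_s−ω_c) = −70(ω_r−ω_c),  ω_s=0, ω_r=1
34(0−ω_c) = −70(1−ω_c)  ⇒  104ω_c = 70  ⇒  ω_c = 35/52
sun–planet: 34·(0−35/52) = −18·(ω_p−ω_c)  ⇒  ω_p−ω_c = −(34/18)·(-35/52) = 595/468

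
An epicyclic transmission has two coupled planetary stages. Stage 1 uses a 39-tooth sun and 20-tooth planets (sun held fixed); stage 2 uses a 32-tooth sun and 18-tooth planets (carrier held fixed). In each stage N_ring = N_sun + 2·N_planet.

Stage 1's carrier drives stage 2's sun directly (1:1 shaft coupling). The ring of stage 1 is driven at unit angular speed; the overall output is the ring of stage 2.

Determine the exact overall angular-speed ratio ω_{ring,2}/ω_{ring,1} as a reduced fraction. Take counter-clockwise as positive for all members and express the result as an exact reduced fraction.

-316/1003

Stage 1: N_ring = 39 + 2·20 = 79
Stage 1: 39(ω_s−ω_c) = −79(ω_r−ω_c),  ω_s=0, ω_r=1
Stage 1: 39(0−ω_c) = −79(1−ω_c)  ⇒  118ω_c = 79  ⇒  ω_c = 79/118
  ⇒ ω_c¹/ω_r¹ = 79/118
Stage 2: N_ring = 32 + 2·18 = 68
Stage 2: 32(ω_s−ω_c) = −68(ω_r−ω_c),  ω_c=0, ω_s=1
Stage 2: ω_r = 0 − (32/68)(1−0) = -8/17
  ⇒ ω_r²/ω_s² = -8/17
Coupling ω_s² = ω_c¹ ⇒ overall = 79/118 × -8/17 = -316/1003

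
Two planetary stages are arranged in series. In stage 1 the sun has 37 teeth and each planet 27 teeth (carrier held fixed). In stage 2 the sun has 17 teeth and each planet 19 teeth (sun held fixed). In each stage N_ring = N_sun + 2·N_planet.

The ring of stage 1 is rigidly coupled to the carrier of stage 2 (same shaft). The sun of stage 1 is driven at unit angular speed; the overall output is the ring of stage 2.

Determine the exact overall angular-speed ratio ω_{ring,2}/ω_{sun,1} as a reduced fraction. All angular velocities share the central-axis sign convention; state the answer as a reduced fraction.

Stage 1: N_ring = 37 + 2·27 = 91
Stage 1: 37(ω_s−ω_c) = −91(ω_r−ω_c),  ω_c=0, ω_s=1
Stage 1: ω_r = 0 − (37/91)(1−0) = -37/91
  ⇒ ω_r¹/ω_s¹ = -37/91
Stage 2: N_ring = 17 + 2·19 = 55
Stage 2: 17(ω_s−ω_c) = −55(ω_r−ω_c),  ω_s=0, ω_c=1
Stage 2: ω_r = 1 − (17/55)(0−1) = 72/55
  ⇒ ω_r²/ω_c² = 72/55
Coupling ω_c² = ω_r¹ ⇒ overall = -37/91 × 72/55 = -2664/5005

-2664/5005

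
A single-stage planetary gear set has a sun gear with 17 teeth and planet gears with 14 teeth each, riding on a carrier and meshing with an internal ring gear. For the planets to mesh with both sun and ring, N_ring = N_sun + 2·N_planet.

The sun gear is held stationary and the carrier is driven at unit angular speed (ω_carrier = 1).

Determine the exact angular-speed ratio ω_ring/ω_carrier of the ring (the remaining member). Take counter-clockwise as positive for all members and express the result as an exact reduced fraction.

N_ring = 17 + 2·14 = 45
17(ω_s−ω_c) = −45(ω_r−ω_c),  ω_s=0, ω_c=1
ω_r = 1 − (17/45)(0−1) = 62/45
ω_r/ω_c = 62/45

62/45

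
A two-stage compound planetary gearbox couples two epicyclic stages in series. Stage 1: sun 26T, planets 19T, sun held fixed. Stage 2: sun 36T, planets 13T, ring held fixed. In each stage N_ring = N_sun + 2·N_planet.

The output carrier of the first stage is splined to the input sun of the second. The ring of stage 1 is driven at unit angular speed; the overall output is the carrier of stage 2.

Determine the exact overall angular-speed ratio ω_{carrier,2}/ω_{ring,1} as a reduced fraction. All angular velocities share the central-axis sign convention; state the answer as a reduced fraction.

64/245

Stage 1: N_ring = 26 + 2·19 = 64
Stage 1: 26(ω_s−ω_c) = −64(ω_r−ω_c),  ω_s=0, ω_r=1
Stage 1: 26(0−ω_c) = −64(1−ω_c)  ⇒  90ω_c = 64  ⇒  ω_c = 32/45
  ⇒ ω_c¹/ω_r¹ = 32/45
Stage 2: N_ring = 36 + 2·13 = 62
Stage 2: 36(ω_s−ω_c) = −62(ω_r−ω_c),  ω_r=0, ω_s=1
Stage 2: 36(1−ω_c) = −62(0−ω_c)  ⇒  98ω_c = 36  ⇒  ω_c = 18/49
  ⇒ ω_c²/ω_s² = 18/49
Coupling ω_s² = ω_c¹ ⇒ overall = 32/45 × 18/49 = 64/245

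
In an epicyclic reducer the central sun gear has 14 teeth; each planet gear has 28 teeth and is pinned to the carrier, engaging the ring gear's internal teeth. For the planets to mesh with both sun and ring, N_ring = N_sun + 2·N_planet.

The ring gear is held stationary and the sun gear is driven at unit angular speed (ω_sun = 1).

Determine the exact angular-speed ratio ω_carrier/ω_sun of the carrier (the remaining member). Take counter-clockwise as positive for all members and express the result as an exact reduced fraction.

1/6

N_ring = 14 + 2·28 = 70
14(ω_s−ω_c) = −70(ω_r−ω_c),  ω_r=0, ω_s=1
14(1−ω_c) = −70(0−ω_c)  ⇒  84ω_c = 14  ⇒  ω_c = 1/6
ω_c/ω_s = 1/6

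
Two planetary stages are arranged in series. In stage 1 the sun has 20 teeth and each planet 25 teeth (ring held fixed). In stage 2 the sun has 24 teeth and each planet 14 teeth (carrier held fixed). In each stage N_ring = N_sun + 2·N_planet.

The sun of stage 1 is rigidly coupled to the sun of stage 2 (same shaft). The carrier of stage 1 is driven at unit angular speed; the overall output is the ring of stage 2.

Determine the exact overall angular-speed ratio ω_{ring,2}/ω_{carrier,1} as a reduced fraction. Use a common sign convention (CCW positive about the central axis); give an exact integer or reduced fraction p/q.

-27/13

Stage 1: N_ring = 20 + 2·25 = 70
Stage 1: 20(ω_s−ω_c) = −70(ω_r−ω_c),  ω_r=0, ω_c=1
Stage 1: ω_s = 1 − (70/20)(0−1) = 9/2
  ⇒ ω_s¹/ω_c¹ = 9/2
Stage 2: N_ring = 24 + 2·14 = 52
Stage 2: 24(ω_s−ω_c) = −52(ω_r−ω_c),  ω_c=0, ω_s=1
Stage 2: ω_r = 0 − (24/52)(1−0) = -6/13
  ⇒ ω_r²/ω_s² = -6/13
Coupling ω_s² = ω_s¹ ⇒ overall = 9/2 × -6/13 = -27/13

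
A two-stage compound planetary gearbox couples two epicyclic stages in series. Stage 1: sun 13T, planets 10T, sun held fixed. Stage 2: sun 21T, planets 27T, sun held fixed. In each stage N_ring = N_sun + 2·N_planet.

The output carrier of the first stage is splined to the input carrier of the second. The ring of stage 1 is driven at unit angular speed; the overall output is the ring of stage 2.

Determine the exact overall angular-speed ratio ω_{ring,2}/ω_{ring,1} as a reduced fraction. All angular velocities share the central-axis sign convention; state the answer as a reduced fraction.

528/575

Stage 1: N_ring = 13 + 2·10 = 33
Stage 1: 13(ω_s−ω_c) = −33(ω_r−ω_c),  ω_s=0, ω_r=1
Stage 1: 13(0−ω_c) = −33(1−ω_c)  ⇒  46ω_c = 33  ⇒  ω_c = 33/46
  ⇒ ω_c¹/ω_r¹ = 33/46
Stage 2: N_ring = 21 + 2·27 = 75
Stage 2: 21(ω_s−ω_c) = −75(ω_r−ω_c),  ω_s=0, ω_c=1
Stage 2: ω_r = 1 − (21/75)(0−1) = 32/25
  ⇒ ω_r²/ω_c² = 32/25
Coupling ω_c² = ω_c¹ ⇒ overall = 33/46 × 32/25 = 528/575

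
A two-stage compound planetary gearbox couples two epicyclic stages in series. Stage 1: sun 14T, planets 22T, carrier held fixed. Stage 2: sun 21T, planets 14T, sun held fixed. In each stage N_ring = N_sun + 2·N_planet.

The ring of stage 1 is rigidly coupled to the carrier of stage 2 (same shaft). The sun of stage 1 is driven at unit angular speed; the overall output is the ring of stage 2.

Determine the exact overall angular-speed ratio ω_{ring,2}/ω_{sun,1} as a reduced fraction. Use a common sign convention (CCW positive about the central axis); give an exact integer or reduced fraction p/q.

-10/29

Stage 1: N_ring = 14 + 2·22 = 58
Stage 1: 14(ω_s−ω_c) = −58(ω_r−ω_c),  ω_c=0, ω_s=1
Stage 1: ω_r = 0 − (14/58)(1−0) = -7/29
  ⇒ ω_r¹/ω_s¹ = -7/29
Stage 2: N_ring = 21 + 2·14 = 49
Stage 2: 21(ω_s−ω_c) = −49(ω_r−ω_c),  ω_s=0, ω_c=1
Stage 2: ω_r = 1 − (21/49)(0−1) = 10/7
  ⇒ ω_r²/ω_c² = 10/7
Coupling ω_c² = ω_r¹ ⇒ overall = -7/29 × 10/7 = -10/29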